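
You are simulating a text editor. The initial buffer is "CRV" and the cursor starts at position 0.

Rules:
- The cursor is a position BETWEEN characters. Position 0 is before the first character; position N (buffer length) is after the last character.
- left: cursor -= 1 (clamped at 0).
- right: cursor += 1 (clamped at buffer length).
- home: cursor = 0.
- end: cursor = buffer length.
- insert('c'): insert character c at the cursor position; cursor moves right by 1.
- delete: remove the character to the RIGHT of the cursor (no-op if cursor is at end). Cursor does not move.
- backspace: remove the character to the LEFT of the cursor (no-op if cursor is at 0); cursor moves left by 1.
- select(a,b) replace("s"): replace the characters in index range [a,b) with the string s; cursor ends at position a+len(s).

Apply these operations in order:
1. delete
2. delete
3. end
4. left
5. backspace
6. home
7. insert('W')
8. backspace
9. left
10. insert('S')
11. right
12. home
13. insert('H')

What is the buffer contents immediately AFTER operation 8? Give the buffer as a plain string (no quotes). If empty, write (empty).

Answer: V

Derivation:
After op 1 (delete): buf='RV' cursor=0
After op 2 (delete): buf='V' cursor=0
After op 3 (end): buf='V' cursor=1
After op 4 (left): buf='V' cursor=0
After op 5 (backspace): buf='V' cursor=0
After op 6 (home): buf='V' cursor=0
After op 7 (insert('W')): buf='WV' cursor=1
After op 8 (backspace): buf='V' cursor=0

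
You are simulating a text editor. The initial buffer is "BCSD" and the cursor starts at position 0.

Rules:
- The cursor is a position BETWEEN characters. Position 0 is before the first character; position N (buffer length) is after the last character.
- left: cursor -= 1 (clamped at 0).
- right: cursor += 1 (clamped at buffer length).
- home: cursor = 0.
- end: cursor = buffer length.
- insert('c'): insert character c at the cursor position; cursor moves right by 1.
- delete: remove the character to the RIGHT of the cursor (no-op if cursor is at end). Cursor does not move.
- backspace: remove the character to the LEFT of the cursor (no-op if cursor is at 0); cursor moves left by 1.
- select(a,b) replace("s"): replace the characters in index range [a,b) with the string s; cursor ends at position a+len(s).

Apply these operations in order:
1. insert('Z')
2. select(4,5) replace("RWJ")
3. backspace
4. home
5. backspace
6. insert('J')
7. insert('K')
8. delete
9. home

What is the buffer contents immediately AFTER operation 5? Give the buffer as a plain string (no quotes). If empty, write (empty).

After op 1 (insert('Z')): buf='ZBCSD' cursor=1
After op 2 (select(4,5) replace("RWJ")): buf='ZBCSRWJ' cursor=7
After op 3 (backspace): buf='ZBCSRW' cursor=6
After op 4 (home): buf='ZBCSRW' cursor=0
After op 5 (backspace): buf='ZBCSRW' cursor=0

Answer: ZBCSRW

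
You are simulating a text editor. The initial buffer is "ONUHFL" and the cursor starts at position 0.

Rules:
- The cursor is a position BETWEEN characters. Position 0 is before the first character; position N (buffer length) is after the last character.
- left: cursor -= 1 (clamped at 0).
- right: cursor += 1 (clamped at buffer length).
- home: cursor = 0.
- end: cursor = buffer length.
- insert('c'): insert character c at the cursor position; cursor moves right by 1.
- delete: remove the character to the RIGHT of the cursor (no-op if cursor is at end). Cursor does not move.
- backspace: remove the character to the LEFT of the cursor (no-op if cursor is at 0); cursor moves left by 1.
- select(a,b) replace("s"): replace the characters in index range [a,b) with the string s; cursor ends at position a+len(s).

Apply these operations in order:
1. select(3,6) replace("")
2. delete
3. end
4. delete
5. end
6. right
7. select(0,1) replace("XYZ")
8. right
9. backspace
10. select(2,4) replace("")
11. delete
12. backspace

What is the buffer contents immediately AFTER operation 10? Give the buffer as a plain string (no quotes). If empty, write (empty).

After op 1 (select(3,6) replace("")): buf='ONU' cursor=3
After op 2 (delete): buf='ONU' cursor=3
After op 3 (end): buf='ONU' cursor=3
After op 4 (delete): buf='ONU' cursor=3
After op 5 (end): buf='ONU' cursor=3
After op 6 (right): buf='ONU' cursor=3
After op 7 (select(0,1) replace("XYZ")): buf='XYZNU' cursor=3
After op 8 (right): buf='XYZNU' cursor=4
After op 9 (backspace): buf='XYZU' cursor=3
After op 10 (select(2,4) replace("")): buf='XY' cursor=2

Answer: XY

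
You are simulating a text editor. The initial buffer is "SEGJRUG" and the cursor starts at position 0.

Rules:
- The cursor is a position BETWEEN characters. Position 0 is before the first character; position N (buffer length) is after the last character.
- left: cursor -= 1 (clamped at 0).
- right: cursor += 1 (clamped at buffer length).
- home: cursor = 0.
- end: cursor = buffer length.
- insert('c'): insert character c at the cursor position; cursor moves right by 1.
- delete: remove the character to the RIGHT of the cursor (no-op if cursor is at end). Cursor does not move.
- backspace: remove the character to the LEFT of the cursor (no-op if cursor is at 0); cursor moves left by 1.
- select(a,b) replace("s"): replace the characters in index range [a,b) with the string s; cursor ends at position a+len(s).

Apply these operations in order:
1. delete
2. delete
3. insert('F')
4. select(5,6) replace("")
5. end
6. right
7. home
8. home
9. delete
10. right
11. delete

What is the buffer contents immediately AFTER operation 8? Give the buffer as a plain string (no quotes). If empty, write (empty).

After op 1 (delete): buf='EGJRUG' cursor=0
After op 2 (delete): buf='GJRUG' cursor=0
After op 3 (insert('F')): buf='FGJRUG' cursor=1
After op 4 (select(5,6) replace("")): buf='FGJRU' cursor=5
After op 5 (end): buf='FGJRU' cursor=5
After op 6 (right): buf='FGJRU' cursor=5
After op 7 (home): buf='FGJRU' cursor=0
After op 8 (home): buf='FGJRU' cursor=0

Answer: FGJRU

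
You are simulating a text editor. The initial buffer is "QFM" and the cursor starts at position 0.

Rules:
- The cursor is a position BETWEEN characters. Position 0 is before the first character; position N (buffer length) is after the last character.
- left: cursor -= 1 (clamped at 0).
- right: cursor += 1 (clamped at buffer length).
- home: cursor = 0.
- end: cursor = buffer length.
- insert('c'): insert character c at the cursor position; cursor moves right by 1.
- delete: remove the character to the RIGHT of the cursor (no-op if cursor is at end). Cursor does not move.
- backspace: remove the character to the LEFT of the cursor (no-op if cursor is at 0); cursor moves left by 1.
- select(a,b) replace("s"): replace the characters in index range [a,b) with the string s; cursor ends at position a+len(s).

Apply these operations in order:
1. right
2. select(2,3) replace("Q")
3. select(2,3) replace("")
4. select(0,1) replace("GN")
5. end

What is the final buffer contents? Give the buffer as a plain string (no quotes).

After op 1 (right): buf='QFM' cursor=1
After op 2 (select(2,3) replace("Q")): buf='QFQ' cursor=3
After op 3 (select(2,3) replace("")): buf='QF' cursor=2
After op 4 (select(0,1) replace("GN")): buf='GNF' cursor=2
After op 5 (end): buf='GNF' cursor=3

Answer: GNF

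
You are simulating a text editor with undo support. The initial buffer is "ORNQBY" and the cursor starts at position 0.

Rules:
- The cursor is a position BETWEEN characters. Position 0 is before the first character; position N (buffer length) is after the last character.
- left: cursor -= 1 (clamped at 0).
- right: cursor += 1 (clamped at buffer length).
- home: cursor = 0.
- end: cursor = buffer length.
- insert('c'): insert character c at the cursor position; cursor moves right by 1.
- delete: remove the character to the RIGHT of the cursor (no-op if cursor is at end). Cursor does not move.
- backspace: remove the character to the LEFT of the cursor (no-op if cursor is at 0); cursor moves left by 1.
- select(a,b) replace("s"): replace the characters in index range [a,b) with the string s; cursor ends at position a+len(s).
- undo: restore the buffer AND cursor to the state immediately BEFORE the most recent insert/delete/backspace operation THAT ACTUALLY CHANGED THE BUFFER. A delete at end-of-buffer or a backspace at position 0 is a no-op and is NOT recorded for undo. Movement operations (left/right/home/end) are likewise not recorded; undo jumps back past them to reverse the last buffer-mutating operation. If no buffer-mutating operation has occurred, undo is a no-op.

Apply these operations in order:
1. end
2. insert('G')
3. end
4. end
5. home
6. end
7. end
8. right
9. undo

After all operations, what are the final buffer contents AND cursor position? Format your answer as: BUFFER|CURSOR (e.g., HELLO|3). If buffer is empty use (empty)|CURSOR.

After op 1 (end): buf='ORNQBY' cursor=6
After op 2 (insert('G')): buf='ORNQBYG' cursor=7
After op 3 (end): buf='ORNQBYG' cursor=7
After op 4 (end): buf='ORNQBYG' cursor=7
After op 5 (home): buf='ORNQBYG' cursor=0
After op 6 (end): buf='ORNQBYG' cursor=7
After op 7 (end): buf='ORNQBYG' cursor=7
After op 8 (right): buf='ORNQBYG' cursor=7
After op 9 (undo): buf='ORNQBY' cursor=6

Answer: ORNQBY|6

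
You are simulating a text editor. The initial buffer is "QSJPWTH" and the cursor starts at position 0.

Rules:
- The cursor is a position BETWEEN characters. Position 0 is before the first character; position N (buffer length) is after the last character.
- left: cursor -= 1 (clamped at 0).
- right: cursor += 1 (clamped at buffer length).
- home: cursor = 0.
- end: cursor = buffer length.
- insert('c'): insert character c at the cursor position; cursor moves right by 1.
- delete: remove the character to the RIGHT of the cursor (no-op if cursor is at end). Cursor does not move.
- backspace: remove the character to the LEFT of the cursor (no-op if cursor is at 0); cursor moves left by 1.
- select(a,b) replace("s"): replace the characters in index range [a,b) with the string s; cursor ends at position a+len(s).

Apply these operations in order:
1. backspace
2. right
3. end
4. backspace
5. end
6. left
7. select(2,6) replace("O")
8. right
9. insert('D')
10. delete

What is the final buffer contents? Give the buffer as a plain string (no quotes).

Answer: QSOD

Derivation:
After op 1 (backspace): buf='QSJPWTH' cursor=0
After op 2 (right): buf='QSJPWTH' cursor=1
After op 3 (end): buf='QSJPWTH' cursor=7
After op 4 (backspace): buf='QSJPWT' cursor=6
After op 5 (end): buf='QSJPWT' cursor=6
After op 6 (left): buf='QSJPWT' cursor=5
After op 7 (select(2,6) replace("O")): buf='QSO' cursor=3
After op 8 (right): buf='QSO' cursor=3
After op 9 (insert('D')): buf='QSOD' cursor=4
After op 10 (delete): buf='QSOD' cursor=4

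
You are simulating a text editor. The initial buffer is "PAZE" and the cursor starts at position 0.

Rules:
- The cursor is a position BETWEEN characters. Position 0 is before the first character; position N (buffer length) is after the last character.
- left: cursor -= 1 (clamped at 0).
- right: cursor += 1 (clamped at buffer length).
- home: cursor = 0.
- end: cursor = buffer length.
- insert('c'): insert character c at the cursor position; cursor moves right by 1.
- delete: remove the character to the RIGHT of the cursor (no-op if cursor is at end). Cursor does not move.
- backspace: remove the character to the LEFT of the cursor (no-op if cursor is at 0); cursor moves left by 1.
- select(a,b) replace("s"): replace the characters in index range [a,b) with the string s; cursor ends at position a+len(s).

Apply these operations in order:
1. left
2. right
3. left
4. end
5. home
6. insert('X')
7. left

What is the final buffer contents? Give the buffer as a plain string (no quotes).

Answer: XPAZE

Derivation:
After op 1 (left): buf='PAZE' cursor=0
After op 2 (right): buf='PAZE' cursor=1
After op 3 (left): buf='PAZE' cursor=0
After op 4 (end): buf='PAZE' cursor=4
After op 5 (home): buf='PAZE' cursor=0
After op 6 (insert('X')): buf='XPAZE' cursor=1
After op 7 (left): buf='XPAZE' cursor=0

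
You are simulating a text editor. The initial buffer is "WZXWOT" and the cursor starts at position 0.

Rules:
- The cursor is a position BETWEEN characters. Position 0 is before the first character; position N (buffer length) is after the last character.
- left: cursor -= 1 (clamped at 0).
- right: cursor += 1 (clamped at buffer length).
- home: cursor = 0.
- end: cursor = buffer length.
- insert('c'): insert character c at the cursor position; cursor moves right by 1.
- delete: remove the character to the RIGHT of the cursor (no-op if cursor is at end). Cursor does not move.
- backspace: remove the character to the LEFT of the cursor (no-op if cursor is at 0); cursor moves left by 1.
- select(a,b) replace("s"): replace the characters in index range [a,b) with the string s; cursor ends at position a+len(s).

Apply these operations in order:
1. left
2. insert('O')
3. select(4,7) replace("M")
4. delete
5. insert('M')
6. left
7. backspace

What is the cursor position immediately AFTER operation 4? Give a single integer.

After op 1 (left): buf='WZXWOT' cursor=0
After op 2 (insert('O')): buf='OWZXWOT' cursor=1
After op 3 (select(4,7) replace("M")): buf='OWZXM' cursor=5
After op 4 (delete): buf='OWZXM' cursor=5

Answer: 5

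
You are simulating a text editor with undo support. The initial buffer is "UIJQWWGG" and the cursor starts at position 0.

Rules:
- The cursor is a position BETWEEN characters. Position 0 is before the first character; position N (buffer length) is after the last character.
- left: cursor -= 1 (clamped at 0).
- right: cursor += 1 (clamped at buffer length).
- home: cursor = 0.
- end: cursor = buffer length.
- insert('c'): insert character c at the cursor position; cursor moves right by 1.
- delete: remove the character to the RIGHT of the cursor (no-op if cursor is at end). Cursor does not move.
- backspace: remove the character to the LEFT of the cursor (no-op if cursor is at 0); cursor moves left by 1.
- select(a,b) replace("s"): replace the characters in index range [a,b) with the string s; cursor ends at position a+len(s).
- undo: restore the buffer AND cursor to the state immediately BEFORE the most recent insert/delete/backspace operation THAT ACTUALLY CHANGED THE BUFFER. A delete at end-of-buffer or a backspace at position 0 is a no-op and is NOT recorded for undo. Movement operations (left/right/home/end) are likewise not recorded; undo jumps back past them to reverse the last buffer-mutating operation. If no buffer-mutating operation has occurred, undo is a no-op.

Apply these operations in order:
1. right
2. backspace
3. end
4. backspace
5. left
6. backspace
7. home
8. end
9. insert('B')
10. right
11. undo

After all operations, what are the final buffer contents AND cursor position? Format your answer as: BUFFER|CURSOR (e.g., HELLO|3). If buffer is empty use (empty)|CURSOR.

Answer: IJQWG|5

Derivation:
After op 1 (right): buf='UIJQWWGG' cursor=1
After op 2 (backspace): buf='IJQWWGG' cursor=0
After op 3 (end): buf='IJQWWGG' cursor=7
After op 4 (backspace): buf='IJQWWG' cursor=6
After op 5 (left): buf='IJQWWG' cursor=5
After op 6 (backspace): buf='IJQWG' cursor=4
After op 7 (home): buf='IJQWG' cursor=0
After op 8 (end): buf='IJQWG' cursor=5
After op 9 (insert('B')): buf='IJQWGB' cursor=6
After op 10 (right): buf='IJQWGB' cursor=6
After op 11 (undo): buf='IJQWG' cursor=5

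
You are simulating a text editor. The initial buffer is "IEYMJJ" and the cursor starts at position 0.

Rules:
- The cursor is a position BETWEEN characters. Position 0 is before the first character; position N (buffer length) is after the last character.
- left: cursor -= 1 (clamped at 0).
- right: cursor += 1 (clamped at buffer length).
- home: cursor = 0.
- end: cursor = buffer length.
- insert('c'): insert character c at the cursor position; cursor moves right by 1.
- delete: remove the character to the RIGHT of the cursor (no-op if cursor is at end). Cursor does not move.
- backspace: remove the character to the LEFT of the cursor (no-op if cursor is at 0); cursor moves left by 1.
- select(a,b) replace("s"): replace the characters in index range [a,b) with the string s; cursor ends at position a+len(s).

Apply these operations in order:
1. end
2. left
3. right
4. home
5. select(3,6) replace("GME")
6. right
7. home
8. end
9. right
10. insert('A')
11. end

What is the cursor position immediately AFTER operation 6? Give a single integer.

Answer: 6

Derivation:
After op 1 (end): buf='IEYMJJ' cursor=6
After op 2 (left): buf='IEYMJJ' cursor=5
After op 3 (right): buf='IEYMJJ' cursor=6
After op 4 (home): buf='IEYMJJ' cursor=0
After op 5 (select(3,6) replace("GME")): buf='IEYGME' cursor=6
After op 6 (right): buf='IEYGME' cursor=6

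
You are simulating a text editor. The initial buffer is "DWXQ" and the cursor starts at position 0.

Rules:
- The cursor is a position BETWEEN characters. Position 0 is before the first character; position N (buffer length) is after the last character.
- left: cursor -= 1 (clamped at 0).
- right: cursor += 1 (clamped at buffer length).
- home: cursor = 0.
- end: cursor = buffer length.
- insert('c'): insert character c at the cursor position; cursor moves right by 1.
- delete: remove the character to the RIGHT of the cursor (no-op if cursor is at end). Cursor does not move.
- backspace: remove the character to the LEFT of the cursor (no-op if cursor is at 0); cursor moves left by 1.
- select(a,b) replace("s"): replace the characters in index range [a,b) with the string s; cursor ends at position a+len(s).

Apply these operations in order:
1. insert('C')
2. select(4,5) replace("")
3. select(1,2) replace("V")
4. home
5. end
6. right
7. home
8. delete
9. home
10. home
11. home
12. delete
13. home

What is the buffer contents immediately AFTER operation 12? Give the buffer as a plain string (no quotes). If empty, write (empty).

Answer: WX

Derivation:
After op 1 (insert('C')): buf='CDWXQ' cursor=1
After op 2 (select(4,5) replace("")): buf='CDWX' cursor=4
After op 3 (select(1,2) replace("V")): buf='CVWX' cursor=2
After op 4 (home): buf='CVWX' cursor=0
After op 5 (end): buf='CVWX' cursor=4
After op 6 (right): buf='CVWX' cursor=4
After op 7 (home): buf='CVWX' cursor=0
After op 8 (delete): buf='VWX' cursor=0
After op 9 (home): buf='VWX' cursor=0
After op 10 (home): buf='VWX' cursor=0
After op 11 (home): buf='VWX' cursor=0
After op 12 (delete): buf='WX' cursor=0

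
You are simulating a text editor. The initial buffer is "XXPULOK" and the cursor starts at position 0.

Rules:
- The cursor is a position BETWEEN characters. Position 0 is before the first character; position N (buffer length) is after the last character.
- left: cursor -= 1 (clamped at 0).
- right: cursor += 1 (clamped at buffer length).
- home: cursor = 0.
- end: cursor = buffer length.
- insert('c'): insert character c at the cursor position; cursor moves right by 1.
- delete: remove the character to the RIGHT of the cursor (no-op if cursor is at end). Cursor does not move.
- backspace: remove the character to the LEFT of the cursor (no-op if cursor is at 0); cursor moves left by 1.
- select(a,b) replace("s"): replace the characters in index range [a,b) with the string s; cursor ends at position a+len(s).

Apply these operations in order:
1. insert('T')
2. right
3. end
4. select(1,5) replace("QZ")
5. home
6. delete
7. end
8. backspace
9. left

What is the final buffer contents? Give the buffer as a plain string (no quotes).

Answer: QZLO

Derivation:
After op 1 (insert('T')): buf='TXXPULOK' cursor=1
After op 2 (right): buf='TXXPULOK' cursor=2
After op 3 (end): buf='TXXPULOK' cursor=8
After op 4 (select(1,5) replace("QZ")): buf='TQZLOK' cursor=3
After op 5 (home): buf='TQZLOK' cursor=0
After op 6 (delete): buf='QZLOK' cursor=0
After op 7 (end): buf='QZLOK' cursor=5
After op 8 (backspace): buf='QZLO' cursor=4
After op 9 (left): buf='QZLO' cursor=3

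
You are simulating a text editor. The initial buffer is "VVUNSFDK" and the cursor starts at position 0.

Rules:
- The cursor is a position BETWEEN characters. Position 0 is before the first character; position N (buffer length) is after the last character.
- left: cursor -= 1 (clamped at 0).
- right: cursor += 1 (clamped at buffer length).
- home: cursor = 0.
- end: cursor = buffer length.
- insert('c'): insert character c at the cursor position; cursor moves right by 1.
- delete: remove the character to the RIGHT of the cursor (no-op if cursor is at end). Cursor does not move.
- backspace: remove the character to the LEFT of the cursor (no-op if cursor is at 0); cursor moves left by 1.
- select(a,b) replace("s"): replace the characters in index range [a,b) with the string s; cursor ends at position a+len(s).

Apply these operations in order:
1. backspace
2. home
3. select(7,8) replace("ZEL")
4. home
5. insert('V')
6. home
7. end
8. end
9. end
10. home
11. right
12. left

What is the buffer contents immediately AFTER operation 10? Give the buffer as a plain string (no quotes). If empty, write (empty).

Answer: VVVUNSFDZEL

Derivation:
After op 1 (backspace): buf='VVUNSFDK' cursor=0
After op 2 (home): buf='VVUNSFDK' cursor=0
After op 3 (select(7,8) replace("ZEL")): buf='VVUNSFDZEL' cursor=10
After op 4 (home): buf='VVUNSFDZEL' cursor=0
After op 5 (insert('V')): buf='VVVUNSFDZEL' cursor=1
After op 6 (home): buf='VVVUNSFDZEL' cursor=0
After op 7 (end): buf='VVVUNSFDZEL' cursor=11
After op 8 (end): buf='VVVUNSFDZEL' cursor=11
After op 9 (end): buf='VVVUNSFDZEL' cursor=11
After op 10 (home): buf='VVVUNSFDZEL' cursor=0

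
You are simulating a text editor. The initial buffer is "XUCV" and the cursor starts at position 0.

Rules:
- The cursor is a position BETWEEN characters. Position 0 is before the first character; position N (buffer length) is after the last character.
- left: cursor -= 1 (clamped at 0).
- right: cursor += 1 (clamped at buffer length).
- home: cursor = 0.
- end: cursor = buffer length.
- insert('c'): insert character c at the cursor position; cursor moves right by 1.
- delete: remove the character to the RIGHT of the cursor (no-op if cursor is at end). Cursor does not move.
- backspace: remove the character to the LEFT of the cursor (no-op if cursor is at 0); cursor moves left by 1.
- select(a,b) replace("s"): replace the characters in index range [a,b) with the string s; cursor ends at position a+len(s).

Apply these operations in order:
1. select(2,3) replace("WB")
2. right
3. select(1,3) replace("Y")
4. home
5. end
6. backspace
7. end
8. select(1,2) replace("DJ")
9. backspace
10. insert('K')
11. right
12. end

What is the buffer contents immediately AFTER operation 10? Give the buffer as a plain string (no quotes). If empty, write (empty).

Answer: XDKB

Derivation:
After op 1 (select(2,3) replace("WB")): buf='XUWBV' cursor=4
After op 2 (right): buf='XUWBV' cursor=5
After op 3 (select(1,3) replace("Y")): buf='XYBV' cursor=2
After op 4 (home): buf='XYBV' cursor=0
After op 5 (end): buf='XYBV' cursor=4
After op 6 (backspace): buf='XYB' cursor=3
After op 7 (end): buf='XYB' cursor=3
After op 8 (select(1,2) replace("DJ")): buf='XDJB' cursor=3
After op 9 (backspace): buf='XDB' cursor=2
After op 10 (insert('K')): buf='XDKB' cursor=3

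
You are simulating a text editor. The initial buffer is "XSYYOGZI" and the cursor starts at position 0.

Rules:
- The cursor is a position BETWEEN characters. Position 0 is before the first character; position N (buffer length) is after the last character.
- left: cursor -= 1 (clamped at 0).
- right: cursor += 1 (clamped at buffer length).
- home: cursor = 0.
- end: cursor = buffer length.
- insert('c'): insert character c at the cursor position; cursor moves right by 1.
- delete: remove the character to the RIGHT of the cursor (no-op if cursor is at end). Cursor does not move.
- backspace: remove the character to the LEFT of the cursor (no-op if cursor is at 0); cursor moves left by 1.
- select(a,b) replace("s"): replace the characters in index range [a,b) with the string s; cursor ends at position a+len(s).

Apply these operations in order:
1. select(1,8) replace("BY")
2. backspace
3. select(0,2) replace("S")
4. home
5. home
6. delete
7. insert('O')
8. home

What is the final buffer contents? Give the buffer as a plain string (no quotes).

Answer: O

Derivation:
After op 1 (select(1,8) replace("BY")): buf='XBY' cursor=3
After op 2 (backspace): buf='XB' cursor=2
After op 3 (select(0,2) replace("S")): buf='S' cursor=1
After op 4 (home): buf='S' cursor=0
After op 5 (home): buf='S' cursor=0
After op 6 (delete): buf='(empty)' cursor=0
After op 7 (insert('O')): buf='O' cursor=1
After op 8 (home): buf='O' cursor=0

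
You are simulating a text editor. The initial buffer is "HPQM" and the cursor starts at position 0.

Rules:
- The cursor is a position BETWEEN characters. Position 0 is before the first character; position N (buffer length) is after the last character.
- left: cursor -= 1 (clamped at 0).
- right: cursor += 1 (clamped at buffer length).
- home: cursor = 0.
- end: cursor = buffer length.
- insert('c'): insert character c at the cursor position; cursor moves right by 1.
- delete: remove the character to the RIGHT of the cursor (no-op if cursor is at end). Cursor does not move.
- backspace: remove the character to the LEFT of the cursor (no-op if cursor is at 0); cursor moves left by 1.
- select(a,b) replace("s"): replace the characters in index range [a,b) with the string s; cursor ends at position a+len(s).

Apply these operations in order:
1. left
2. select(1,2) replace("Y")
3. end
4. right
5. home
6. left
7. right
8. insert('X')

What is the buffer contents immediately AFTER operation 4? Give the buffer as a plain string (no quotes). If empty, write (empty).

Answer: HYQM

Derivation:
After op 1 (left): buf='HPQM' cursor=0
After op 2 (select(1,2) replace("Y")): buf='HYQM' cursor=2
After op 3 (end): buf='HYQM' cursor=4
After op 4 (right): buf='HYQM' cursor=4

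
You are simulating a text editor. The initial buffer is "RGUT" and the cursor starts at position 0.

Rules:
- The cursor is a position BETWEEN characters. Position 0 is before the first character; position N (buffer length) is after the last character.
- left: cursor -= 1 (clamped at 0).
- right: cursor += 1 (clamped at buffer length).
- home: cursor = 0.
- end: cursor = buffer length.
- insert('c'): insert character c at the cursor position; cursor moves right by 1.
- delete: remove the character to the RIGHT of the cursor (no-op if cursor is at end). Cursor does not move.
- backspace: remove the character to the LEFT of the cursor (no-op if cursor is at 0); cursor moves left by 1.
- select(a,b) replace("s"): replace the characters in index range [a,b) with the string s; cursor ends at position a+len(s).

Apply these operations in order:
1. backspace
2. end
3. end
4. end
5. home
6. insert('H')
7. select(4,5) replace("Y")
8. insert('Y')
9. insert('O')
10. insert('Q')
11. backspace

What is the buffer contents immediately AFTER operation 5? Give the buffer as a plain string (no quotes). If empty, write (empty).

Answer: RGUT

Derivation:
After op 1 (backspace): buf='RGUT' cursor=0
After op 2 (end): buf='RGUT' cursor=4
After op 3 (end): buf='RGUT' cursor=4
After op 4 (end): buf='RGUT' cursor=4
After op 5 (home): buf='RGUT' cursor=0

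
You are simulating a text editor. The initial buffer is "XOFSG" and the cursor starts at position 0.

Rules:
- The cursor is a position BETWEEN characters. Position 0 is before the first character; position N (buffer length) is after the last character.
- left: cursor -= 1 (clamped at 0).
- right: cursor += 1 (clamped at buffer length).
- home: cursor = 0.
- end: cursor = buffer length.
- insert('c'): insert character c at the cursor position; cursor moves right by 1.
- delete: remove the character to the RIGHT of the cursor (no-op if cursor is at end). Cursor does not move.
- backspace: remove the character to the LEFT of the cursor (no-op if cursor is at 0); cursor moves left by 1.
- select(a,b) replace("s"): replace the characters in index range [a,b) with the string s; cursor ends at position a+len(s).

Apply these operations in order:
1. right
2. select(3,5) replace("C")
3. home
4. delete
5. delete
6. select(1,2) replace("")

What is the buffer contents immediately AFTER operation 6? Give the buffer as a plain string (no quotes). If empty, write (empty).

After op 1 (right): buf='XOFSG' cursor=1
After op 2 (select(3,5) replace("C")): buf='XOFC' cursor=4
After op 3 (home): buf='XOFC' cursor=0
After op 4 (delete): buf='OFC' cursor=0
After op 5 (delete): buf='FC' cursor=0
After op 6 (select(1,2) replace("")): buf='F' cursor=1

Answer: F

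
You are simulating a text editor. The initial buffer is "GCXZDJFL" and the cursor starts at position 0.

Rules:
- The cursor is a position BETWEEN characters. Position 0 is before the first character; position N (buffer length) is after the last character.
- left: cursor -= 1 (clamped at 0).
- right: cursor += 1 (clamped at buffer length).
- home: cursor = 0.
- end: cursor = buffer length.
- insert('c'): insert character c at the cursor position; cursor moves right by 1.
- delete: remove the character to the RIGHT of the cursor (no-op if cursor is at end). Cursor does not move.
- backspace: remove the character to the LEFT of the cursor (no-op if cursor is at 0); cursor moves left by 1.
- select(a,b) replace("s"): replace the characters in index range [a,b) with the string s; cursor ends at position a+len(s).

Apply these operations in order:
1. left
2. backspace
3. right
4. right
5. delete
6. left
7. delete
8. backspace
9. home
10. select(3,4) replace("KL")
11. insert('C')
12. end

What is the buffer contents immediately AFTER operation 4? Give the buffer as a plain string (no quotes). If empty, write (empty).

After op 1 (left): buf='GCXZDJFL' cursor=0
After op 2 (backspace): buf='GCXZDJFL' cursor=0
After op 3 (right): buf='GCXZDJFL' cursor=1
After op 4 (right): buf='GCXZDJFL' cursor=2

Answer: GCXZDJFL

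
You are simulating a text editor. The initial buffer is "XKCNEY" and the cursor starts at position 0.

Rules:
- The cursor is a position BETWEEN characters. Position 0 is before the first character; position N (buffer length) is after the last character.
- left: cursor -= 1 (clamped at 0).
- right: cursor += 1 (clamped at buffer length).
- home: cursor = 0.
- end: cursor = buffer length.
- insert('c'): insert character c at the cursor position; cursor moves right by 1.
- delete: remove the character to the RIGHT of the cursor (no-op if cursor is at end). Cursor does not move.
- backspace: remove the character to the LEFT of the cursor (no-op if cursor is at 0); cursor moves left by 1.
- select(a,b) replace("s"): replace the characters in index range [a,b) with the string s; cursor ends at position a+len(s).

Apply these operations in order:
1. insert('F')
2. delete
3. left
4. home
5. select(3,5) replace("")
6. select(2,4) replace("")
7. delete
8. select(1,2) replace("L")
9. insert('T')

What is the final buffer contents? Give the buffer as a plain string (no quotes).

Answer: FLT

Derivation:
After op 1 (insert('F')): buf='FXKCNEY' cursor=1
After op 2 (delete): buf='FKCNEY' cursor=1
After op 3 (left): buf='FKCNEY' cursor=0
After op 4 (home): buf='FKCNEY' cursor=0
After op 5 (select(3,5) replace("")): buf='FKCY' cursor=3
After op 6 (select(2,4) replace("")): buf='FK' cursor=2
After op 7 (delete): buf='FK' cursor=2
After op 8 (select(1,2) replace("L")): buf='FL' cursor=2
After op 9 (insert('T')): buf='FLT' cursor=3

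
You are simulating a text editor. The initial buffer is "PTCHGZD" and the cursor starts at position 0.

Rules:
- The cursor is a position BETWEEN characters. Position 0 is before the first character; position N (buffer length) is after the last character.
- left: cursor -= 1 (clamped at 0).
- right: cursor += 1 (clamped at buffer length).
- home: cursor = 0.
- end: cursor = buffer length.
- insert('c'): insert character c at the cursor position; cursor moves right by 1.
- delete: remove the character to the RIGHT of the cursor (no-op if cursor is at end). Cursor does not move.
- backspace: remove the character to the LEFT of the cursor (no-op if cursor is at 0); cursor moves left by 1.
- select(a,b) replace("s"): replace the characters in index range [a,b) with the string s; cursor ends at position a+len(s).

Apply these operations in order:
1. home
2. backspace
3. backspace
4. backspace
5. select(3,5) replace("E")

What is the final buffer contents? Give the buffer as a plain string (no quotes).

After op 1 (home): buf='PTCHGZD' cursor=0
After op 2 (backspace): buf='PTCHGZD' cursor=0
After op 3 (backspace): buf='PTCHGZD' cursor=0
After op 4 (backspace): buf='PTCHGZD' cursor=0
After op 5 (select(3,5) replace("E")): buf='PTCEZD' cursor=4

Answer: PTCEZD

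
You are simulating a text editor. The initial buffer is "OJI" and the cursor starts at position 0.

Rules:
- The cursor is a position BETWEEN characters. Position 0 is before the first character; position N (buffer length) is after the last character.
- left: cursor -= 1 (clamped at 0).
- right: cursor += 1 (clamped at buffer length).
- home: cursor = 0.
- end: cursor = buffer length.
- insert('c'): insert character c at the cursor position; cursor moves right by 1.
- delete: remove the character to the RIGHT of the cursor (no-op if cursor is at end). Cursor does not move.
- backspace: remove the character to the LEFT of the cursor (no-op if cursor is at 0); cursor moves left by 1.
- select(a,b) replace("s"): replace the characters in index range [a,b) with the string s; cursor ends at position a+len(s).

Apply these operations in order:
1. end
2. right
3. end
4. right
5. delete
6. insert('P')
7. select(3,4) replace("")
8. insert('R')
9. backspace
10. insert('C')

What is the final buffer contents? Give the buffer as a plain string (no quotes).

After op 1 (end): buf='OJI' cursor=3
After op 2 (right): buf='OJI' cursor=3
After op 3 (end): buf='OJI' cursor=3
After op 4 (right): buf='OJI' cursor=3
After op 5 (delete): buf='OJI' cursor=3
After op 6 (insert('P')): buf='OJIP' cursor=4
After op 7 (select(3,4) replace("")): buf='OJI' cursor=3
After op 8 (insert('R')): buf='OJIR' cursor=4
After op 9 (backspace): buf='OJI' cursor=3
After op 10 (insert('C')): buf='OJIC' cursor=4

Answer: OJIC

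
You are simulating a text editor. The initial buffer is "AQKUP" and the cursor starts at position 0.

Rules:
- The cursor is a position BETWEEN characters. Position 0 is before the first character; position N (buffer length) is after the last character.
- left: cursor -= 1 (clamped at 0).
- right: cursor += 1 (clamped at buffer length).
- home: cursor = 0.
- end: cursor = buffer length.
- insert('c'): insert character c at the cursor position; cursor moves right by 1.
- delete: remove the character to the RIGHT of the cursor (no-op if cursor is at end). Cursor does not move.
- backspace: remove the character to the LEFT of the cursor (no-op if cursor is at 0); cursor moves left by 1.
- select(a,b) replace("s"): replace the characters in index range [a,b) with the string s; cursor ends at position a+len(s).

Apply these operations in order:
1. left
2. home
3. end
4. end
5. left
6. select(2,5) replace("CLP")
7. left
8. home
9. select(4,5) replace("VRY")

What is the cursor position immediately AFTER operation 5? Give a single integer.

Answer: 4

Derivation:
After op 1 (left): buf='AQKUP' cursor=0
After op 2 (home): buf='AQKUP' cursor=0
After op 3 (end): buf='AQKUP' cursor=5
After op 4 (end): buf='AQKUP' cursor=5
After op 5 (left): buf='AQKUP' cursor=4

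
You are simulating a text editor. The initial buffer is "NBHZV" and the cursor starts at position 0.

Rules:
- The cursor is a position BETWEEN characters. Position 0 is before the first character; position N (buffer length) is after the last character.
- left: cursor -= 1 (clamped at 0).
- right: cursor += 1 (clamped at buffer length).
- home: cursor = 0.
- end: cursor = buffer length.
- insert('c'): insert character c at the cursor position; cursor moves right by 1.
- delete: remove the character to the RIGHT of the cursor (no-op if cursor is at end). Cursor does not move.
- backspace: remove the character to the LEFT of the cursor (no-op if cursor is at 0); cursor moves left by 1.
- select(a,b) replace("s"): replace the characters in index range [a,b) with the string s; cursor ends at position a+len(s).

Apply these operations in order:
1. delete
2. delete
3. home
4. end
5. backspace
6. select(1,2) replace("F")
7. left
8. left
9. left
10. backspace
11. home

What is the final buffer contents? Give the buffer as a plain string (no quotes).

Answer: HF

Derivation:
After op 1 (delete): buf='BHZV' cursor=0
After op 2 (delete): buf='HZV' cursor=0
After op 3 (home): buf='HZV' cursor=0
After op 4 (end): buf='HZV' cursor=3
After op 5 (backspace): buf='HZ' cursor=2
After op 6 (select(1,2) replace("F")): buf='HF' cursor=2
After op 7 (left): buf='HF' cursor=1
After op 8 (left): buf='HF' cursor=0
After op 9 (left): buf='HF' cursor=0
After op 10 (backspace): buf='HF' cursor=0
After op 11 (home): buf='HF' cursor=0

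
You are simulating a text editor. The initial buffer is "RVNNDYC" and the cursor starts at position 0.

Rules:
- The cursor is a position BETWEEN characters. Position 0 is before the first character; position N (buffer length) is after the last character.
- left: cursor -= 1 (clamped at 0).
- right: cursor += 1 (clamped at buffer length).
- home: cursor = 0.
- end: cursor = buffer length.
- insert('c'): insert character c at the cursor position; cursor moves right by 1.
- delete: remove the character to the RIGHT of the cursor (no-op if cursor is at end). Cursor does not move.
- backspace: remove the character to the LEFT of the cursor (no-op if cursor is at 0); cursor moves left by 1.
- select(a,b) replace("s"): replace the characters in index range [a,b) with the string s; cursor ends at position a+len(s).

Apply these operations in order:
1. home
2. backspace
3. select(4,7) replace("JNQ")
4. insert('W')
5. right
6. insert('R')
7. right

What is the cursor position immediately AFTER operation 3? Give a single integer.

Answer: 7

Derivation:
After op 1 (home): buf='RVNNDYC' cursor=0
After op 2 (backspace): buf='RVNNDYC' cursor=0
After op 3 (select(4,7) replace("JNQ")): buf='RVNNJNQ' cursor=7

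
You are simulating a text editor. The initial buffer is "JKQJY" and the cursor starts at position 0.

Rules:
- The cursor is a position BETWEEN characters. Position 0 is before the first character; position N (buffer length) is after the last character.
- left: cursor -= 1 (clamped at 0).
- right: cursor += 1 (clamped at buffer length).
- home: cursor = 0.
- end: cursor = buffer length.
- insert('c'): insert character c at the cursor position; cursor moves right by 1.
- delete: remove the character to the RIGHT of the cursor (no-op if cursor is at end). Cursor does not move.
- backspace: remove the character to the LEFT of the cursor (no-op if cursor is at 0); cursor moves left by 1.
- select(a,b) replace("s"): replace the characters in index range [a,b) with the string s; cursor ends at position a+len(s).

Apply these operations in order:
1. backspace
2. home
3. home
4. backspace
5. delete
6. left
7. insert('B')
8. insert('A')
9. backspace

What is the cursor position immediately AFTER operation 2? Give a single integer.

Answer: 0

Derivation:
After op 1 (backspace): buf='JKQJY' cursor=0
After op 2 (home): buf='JKQJY' cursor=0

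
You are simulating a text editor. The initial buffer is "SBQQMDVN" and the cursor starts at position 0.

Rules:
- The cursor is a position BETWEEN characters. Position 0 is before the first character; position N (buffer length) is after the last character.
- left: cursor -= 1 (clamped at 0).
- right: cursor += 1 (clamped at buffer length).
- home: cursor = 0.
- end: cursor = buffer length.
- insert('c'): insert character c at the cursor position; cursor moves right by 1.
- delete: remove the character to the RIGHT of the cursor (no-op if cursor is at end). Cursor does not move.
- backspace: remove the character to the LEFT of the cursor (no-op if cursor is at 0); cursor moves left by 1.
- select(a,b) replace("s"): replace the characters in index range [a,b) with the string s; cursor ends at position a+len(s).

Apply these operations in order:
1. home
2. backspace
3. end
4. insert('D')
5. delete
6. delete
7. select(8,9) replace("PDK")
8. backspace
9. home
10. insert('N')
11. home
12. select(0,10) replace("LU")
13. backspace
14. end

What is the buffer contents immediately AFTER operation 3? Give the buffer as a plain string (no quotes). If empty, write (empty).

Answer: SBQQMDVN

Derivation:
After op 1 (home): buf='SBQQMDVN' cursor=0
After op 2 (backspace): buf='SBQQMDVN' cursor=0
After op 3 (end): buf='SBQQMDVN' cursor=8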